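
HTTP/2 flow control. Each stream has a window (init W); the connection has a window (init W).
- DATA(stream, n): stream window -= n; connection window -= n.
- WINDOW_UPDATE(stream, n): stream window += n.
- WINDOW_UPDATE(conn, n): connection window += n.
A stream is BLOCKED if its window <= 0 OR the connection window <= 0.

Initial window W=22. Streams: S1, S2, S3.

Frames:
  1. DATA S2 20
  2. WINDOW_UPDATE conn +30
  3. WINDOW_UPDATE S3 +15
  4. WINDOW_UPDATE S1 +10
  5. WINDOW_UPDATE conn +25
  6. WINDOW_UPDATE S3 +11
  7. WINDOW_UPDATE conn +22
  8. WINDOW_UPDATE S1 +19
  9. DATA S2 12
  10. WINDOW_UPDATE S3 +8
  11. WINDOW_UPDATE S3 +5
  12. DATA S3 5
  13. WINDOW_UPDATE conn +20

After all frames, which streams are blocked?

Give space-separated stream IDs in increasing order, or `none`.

Op 1: conn=2 S1=22 S2=2 S3=22 blocked=[]
Op 2: conn=32 S1=22 S2=2 S3=22 blocked=[]
Op 3: conn=32 S1=22 S2=2 S3=37 blocked=[]
Op 4: conn=32 S1=32 S2=2 S3=37 blocked=[]
Op 5: conn=57 S1=32 S2=2 S3=37 blocked=[]
Op 6: conn=57 S1=32 S2=2 S3=48 blocked=[]
Op 7: conn=79 S1=32 S2=2 S3=48 blocked=[]
Op 8: conn=79 S1=51 S2=2 S3=48 blocked=[]
Op 9: conn=67 S1=51 S2=-10 S3=48 blocked=[2]
Op 10: conn=67 S1=51 S2=-10 S3=56 blocked=[2]
Op 11: conn=67 S1=51 S2=-10 S3=61 blocked=[2]
Op 12: conn=62 S1=51 S2=-10 S3=56 blocked=[2]
Op 13: conn=82 S1=51 S2=-10 S3=56 blocked=[2]

Answer: S2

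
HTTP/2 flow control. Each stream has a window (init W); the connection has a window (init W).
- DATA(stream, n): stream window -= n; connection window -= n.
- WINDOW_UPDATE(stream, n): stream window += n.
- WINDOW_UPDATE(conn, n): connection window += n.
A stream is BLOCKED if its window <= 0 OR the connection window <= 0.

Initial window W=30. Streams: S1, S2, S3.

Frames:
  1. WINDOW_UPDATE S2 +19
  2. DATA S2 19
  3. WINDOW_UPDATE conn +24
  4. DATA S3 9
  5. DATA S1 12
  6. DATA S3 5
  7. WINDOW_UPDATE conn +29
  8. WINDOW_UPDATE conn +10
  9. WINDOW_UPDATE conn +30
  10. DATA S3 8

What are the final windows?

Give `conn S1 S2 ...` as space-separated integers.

Op 1: conn=30 S1=30 S2=49 S3=30 blocked=[]
Op 2: conn=11 S1=30 S2=30 S3=30 blocked=[]
Op 3: conn=35 S1=30 S2=30 S3=30 blocked=[]
Op 4: conn=26 S1=30 S2=30 S3=21 blocked=[]
Op 5: conn=14 S1=18 S2=30 S3=21 blocked=[]
Op 6: conn=9 S1=18 S2=30 S3=16 blocked=[]
Op 7: conn=38 S1=18 S2=30 S3=16 blocked=[]
Op 8: conn=48 S1=18 S2=30 S3=16 blocked=[]
Op 9: conn=78 S1=18 S2=30 S3=16 blocked=[]
Op 10: conn=70 S1=18 S2=30 S3=8 blocked=[]

Answer: 70 18 30 8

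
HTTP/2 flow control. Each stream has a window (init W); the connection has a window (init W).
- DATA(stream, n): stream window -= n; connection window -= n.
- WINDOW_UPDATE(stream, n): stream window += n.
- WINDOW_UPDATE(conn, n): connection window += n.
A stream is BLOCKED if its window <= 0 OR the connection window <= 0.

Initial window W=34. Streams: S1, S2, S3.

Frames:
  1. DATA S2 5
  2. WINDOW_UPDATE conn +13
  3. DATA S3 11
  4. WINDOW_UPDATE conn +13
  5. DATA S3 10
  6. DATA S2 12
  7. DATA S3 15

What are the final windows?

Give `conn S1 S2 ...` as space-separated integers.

Answer: 7 34 17 -2

Derivation:
Op 1: conn=29 S1=34 S2=29 S3=34 blocked=[]
Op 2: conn=42 S1=34 S2=29 S3=34 blocked=[]
Op 3: conn=31 S1=34 S2=29 S3=23 blocked=[]
Op 4: conn=44 S1=34 S2=29 S3=23 blocked=[]
Op 5: conn=34 S1=34 S2=29 S3=13 blocked=[]
Op 6: conn=22 S1=34 S2=17 S3=13 blocked=[]
Op 7: conn=7 S1=34 S2=17 S3=-2 blocked=[3]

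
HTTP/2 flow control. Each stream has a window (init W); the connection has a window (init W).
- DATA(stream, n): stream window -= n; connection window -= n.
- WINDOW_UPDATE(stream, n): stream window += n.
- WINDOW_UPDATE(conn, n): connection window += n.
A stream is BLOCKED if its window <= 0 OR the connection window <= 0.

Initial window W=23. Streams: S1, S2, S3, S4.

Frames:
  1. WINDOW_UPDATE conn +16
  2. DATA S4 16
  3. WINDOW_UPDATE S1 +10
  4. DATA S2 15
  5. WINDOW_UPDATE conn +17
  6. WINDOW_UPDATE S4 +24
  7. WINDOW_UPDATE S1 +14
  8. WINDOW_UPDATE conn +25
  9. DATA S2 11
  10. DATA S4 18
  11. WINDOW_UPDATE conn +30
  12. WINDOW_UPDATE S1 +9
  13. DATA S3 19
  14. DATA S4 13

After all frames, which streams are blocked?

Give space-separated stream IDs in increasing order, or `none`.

Op 1: conn=39 S1=23 S2=23 S3=23 S4=23 blocked=[]
Op 2: conn=23 S1=23 S2=23 S3=23 S4=7 blocked=[]
Op 3: conn=23 S1=33 S2=23 S3=23 S4=7 blocked=[]
Op 4: conn=8 S1=33 S2=8 S3=23 S4=7 blocked=[]
Op 5: conn=25 S1=33 S2=8 S3=23 S4=7 blocked=[]
Op 6: conn=25 S1=33 S2=8 S3=23 S4=31 blocked=[]
Op 7: conn=25 S1=47 S2=8 S3=23 S4=31 blocked=[]
Op 8: conn=50 S1=47 S2=8 S3=23 S4=31 blocked=[]
Op 9: conn=39 S1=47 S2=-3 S3=23 S4=31 blocked=[2]
Op 10: conn=21 S1=47 S2=-3 S3=23 S4=13 blocked=[2]
Op 11: conn=51 S1=47 S2=-3 S3=23 S4=13 blocked=[2]
Op 12: conn=51 S1=56 S2=-3 S3=23 S4=13 blocked=[2]
Op 13: conn=32 S1=56 S2=-3 S3=4 S4=13 blocked=[2]
Op 14: conn=19 S1=56 S2=-3 S3=4 S4=0 blocked=[2, 4]

Answer: S2 S4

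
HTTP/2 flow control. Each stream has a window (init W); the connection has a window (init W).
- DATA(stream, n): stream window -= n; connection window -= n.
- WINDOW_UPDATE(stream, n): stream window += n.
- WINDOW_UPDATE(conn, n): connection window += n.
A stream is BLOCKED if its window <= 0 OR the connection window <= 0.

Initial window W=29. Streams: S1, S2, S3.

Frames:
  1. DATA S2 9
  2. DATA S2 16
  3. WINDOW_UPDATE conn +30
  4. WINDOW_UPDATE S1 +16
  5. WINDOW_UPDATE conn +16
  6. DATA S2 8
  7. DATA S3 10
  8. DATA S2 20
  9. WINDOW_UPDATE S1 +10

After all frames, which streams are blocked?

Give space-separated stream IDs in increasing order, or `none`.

Answer: S2

Derivation:
Op 1: conn=20 S1=29 S2=20 S3=29 blocked=[]
Op 2: conn=4 S1=29 S2=4 S3=29 blocked=[]
Op 3: conn=34 S1=29 S2=4 S3=29 blocked=[]
Op 4: conn=34 S1=45 S2=4 S3=29 blocked=[]
Op 5: conn=50 S1=45 S2=4 S3=29 blocked=[]
Op 6: conn=42 S1=45 S2=-4 S3=29 blocked=[2]
Op 7: conn=32 S1=45 S2=-4 S3=19 blocked=[2]
Op 8: conn=12 S1=45 S2=-24 S3=19 blocked=[2]
Op 9: conn=12 S1=55 S2=-24 S3=19 blocked=[2]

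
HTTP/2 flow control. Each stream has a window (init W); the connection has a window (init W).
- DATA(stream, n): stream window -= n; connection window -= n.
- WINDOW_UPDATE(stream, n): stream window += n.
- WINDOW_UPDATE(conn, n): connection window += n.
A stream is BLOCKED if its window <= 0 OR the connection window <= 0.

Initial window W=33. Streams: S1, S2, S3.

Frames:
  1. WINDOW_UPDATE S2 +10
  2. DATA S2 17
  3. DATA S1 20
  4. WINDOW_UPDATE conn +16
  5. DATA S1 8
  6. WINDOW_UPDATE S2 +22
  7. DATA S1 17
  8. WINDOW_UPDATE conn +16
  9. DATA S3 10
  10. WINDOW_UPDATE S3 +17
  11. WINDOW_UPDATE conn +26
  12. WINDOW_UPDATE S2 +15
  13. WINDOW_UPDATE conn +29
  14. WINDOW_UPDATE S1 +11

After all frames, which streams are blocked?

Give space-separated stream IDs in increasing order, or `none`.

Op 1: conn=33 S1=33 S2=43 S3=33 blocked=[]
Op 2: conn=16 S1=33 S2=26 S3=33 blocked=[]
Op 3: conn=-4 S1=13 S2=26 S3=33 blocked=[1, 2, 3]
Op 4: conn=12 S1=13 S2=26 S3=33 blocked=[]
Op 5: conn=4 S1=5 S2=26 S3=33 blocked=[]
Op 6: conn=4 S1=5 S2=48 S3=33 blocked=[]
Op 7: conn=-13 S1=-12 S2=48 S3=33 blocked=[1, 2, 3]
Op 8: conn=3 S1=-12 S2=48 S3=33 blocked=[1]
Op 9: conn=-7 S1=-12 S2=48 S3=23 blocked=[1, 2, 3]
Op 10: conn=-7 S1=-12 S2=48 S3=40 blocked=[1, 2, 3]
Op 11: conn=19 S1=-12 S2=48 S3=40 blocked=[1]
Op 12: conn=19 S1=-12 S2=63 S3=40 blocked=[1]
Op 13: conn=48 S1=-12 S2=63 S3=40 blocked=[1]
Op 14: conn=48 S1=-1 S2=63 S3=40 blocked=[1]

Answer: S1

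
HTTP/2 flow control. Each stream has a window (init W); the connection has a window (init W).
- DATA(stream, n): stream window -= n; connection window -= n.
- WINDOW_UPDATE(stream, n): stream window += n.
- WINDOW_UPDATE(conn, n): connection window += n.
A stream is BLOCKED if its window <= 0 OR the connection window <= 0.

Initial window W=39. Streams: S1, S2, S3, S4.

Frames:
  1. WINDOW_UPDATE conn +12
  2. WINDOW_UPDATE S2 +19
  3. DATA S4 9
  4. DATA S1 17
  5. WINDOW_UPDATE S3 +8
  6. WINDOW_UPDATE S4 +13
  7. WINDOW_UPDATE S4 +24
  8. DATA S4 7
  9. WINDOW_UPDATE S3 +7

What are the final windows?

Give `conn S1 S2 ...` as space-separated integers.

Answer: 18 22 58 54 60

Derivation:
Op 1: conn=51 S1=39 S2=39 S3=39 S4=39 blocked=[]
Op 2: conn=51 S1=39 S2=58 S3=39 S4=39 blocked=[]
Op 3: conn=42 S1=39 S2=58 S3=39 S4=30 blocked=[]
Op 4: conn=25 S1=22 S2=58 S3=39 S4=30 blocked=[]
Op 5: conn=25 S1=22 S2=58 S3=47 S4=30 blocked=[]
Op 6: conn=25 S1=22 S2=58 S3=47 S4=43 blocked=[]
Op 7: conn=25 S1=22 S2=58 S3=47 S4=67 blocked=[]
Op 8: conn=18 S1=22 S2=58 S3=47 S4=60 blocked=[]
Op 9: conn=18 S1=22 S2=58 S3=54 S4=60 blocked=[]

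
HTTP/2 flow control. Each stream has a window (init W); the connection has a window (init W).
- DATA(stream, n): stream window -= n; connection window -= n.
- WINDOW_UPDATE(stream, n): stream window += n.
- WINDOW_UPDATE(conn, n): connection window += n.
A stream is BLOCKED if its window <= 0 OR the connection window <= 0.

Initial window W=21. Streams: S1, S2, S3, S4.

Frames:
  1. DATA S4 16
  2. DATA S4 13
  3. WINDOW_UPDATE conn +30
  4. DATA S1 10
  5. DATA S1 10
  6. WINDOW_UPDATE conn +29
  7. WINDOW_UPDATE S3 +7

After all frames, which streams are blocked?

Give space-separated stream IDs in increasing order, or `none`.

Op 1: conn=5 S1=21 S2=21 S3=21 S4=5 blocked=[]
Op 2: conn=-8 S1=21 S2=21 S3=21 S4=-8 blocked=[1, 2, 3, 4]
Op 3: conn=22 S1=21 S2=21 S3=21 S4=-8 blocked=[4]
Op 4: conn=12 S1=11 S2=21 S3=21 S4=-8 blocked=[4]
Op 5: conn=2 S1=1 S2=21 S3=21 S4=-8 blocked=[4]
Op 6: conn=31 S1=1 S2=21 S3=21 S4=-8 blocked=[4]
Op 7: conn=31 S1=1 S2=21 S3=28 S4=-8 blocked=[4]

Answer: S4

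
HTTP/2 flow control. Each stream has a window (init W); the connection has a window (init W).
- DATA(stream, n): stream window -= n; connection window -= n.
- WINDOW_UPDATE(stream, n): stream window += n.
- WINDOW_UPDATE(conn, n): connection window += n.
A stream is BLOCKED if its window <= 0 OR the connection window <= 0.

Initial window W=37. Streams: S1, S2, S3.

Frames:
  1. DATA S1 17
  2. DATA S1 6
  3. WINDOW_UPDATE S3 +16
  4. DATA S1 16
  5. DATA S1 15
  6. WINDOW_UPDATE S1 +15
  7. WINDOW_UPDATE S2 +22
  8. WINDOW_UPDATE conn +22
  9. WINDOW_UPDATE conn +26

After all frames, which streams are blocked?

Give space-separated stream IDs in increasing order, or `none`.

Op 1: conn=20 S1=20 S2=37 S3=37 blocked=[]
Op 2: conn=14 S1=14 S2=37 S3=37 blocked=[]
Op 3: conn=14 S1=14 S2=37 S3=53 blocked=[]
Op 4: conn=-2 S1=-2 S2=37 S3=53 blocked=[1, 2, 3]
Op 5: conn=-17 S1=-17 S2=37 S3=53 blocked=[1, 2, 3]
Op 6: conn=-17 S1=-2 S2=37 S3=53 blocked=[1, 2, 3]
Op 7: conn=-17 S1=-2 S2=59 S3=53 blocked=[1, 2, 3]
Op 8: conn=5 S1=-2 S2=59 S3=53 blocked=[1]
Op 9: conn=31 S1=-2 S2=59 S3=53 blocked=[1]

Answer: S1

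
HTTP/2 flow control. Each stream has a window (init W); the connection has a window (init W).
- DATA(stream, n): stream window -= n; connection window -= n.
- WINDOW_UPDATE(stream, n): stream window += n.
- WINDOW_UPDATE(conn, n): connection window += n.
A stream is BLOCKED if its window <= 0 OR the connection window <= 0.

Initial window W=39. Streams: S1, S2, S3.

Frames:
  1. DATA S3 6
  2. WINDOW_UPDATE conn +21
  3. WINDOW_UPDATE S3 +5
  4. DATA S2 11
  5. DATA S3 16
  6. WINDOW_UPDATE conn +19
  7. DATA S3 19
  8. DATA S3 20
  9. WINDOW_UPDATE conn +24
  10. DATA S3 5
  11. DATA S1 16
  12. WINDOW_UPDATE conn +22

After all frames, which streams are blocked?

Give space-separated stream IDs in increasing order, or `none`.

Answer: S3

Derivation:
Op 1: conn=33 S1=39 S2=39 S3=33 blocked=[]
Op 2: conn=54 S1=39 S2=39 S3=33 blocked=[]
Op 3: conn=54 S1=39 S2=39 S3=38 blocked=[]
Op 4: conn=43 S1=39 S2=28 S3=38 blocked=[]
Op 5: conn=27 S1=39 S2=28 S3=22 blocked=[]
Op 6: conn=46 S1=39 S2=28 S3=22 blocked=[]
Op 7: conn=27 S1=39 S2=28 S3=3 blocked=[]
Op 8: conn=7 S1=39 S2=28 S3=-17 blocked=[3]
Op 9: conn=31 S1=39 S2=28 S3=-17 blocked=[3]
Op 10: conn=26 S1=39 S2=28 S3=-22 blocked=[3]
Op 11: conn=10 S1=23 S2=28 S3=-22 blocked=[3]
Op 12: conn=32 S1=23 S2=28 S3=-22 blocked=[3]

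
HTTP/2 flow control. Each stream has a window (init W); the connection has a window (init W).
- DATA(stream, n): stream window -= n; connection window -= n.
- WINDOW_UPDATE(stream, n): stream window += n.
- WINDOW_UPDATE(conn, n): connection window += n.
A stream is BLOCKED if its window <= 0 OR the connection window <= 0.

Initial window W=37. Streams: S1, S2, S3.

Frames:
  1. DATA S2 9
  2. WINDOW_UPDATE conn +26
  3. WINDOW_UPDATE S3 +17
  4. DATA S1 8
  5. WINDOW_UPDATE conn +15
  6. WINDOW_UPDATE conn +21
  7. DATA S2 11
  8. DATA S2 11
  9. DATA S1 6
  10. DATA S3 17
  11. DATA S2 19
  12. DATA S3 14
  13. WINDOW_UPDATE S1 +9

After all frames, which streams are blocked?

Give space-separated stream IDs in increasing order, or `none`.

Op 1: conn=28 S1=37 S2=28 S3=37 blocked=[]
Op 2: conn=54 S1=37 S2=28 S3=37 blocked=[]
Op 3: conn=54 S1=37 S2=28 S3=54 blocked=[]
Op 4: conn=46 S1=29 S2=28 S3=54 blocked=[]
Op 5: conn=61 S1=29 S2=28 S3=54 blocked=[]
Op 6: conn=82 S1=29 S2=28 S3=54 blocked=[]
Op 7: conn=71 S1=29 S2=17 S3=54 blocked=[]
Op 8: conn=60 S1=29 S2=6 S3=54 blocked=[]
Op 9: conn=54 S1=23 S2=6 S3=54 blocked=[]
Op 10: conn=37 S1=23 S2=6 S3=37 blocked=[]
Op 11: conn=18 S1=23 S2=-13 S3=37 blocked=[2]
Op 12: conn=4 S1=23 S2=-13 S3=23 blocked=[2]
Op 13: conn=4 S1=32 S2=-13 S3=23 blocked=[2]

Answer: S2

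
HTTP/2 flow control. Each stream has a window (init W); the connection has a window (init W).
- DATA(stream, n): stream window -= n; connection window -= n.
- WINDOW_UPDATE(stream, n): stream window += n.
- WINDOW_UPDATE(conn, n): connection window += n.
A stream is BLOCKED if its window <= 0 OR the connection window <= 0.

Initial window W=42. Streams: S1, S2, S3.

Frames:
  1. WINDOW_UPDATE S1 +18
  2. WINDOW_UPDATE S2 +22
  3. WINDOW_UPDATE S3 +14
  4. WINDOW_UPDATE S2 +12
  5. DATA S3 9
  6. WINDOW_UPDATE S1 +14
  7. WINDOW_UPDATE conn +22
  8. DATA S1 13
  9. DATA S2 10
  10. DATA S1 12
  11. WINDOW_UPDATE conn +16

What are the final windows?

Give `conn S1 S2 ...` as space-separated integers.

Answer: 36 49 66 47

Derivation:
Op 1: conn=42 S1=60 S2=42 S3=42 blocked=[]
Op 2: conn=42 S1=60 S2=64 S3=42 blocked=[]
Op 3: conn=42 S1=60 S2=64 S3=56 blocked=[]
Op 4: conn=42 S1=60 S2=76 S3=56 blocked=[]
Op 5: conn=33 S1=60 S2=76 S3=47 blocked=[]
Op 6: conn=33 S1=74 S2=76 S3=47 blocked=[]
Op 7: conn=55 S1=74 S2=76 S3=47 blocked=[]
Op 8: conn=42 S1=61 S2=76 S3=47 blocked=[]
Op 9: conn=32 S1=61 S2=66 S3=47 blocked=[]
Op 10: conn=20 S1=49 S2=66 S3=47 blocked=[]
Op 11: conn=36 S1=49 S2=66 S3=47 blocked=[]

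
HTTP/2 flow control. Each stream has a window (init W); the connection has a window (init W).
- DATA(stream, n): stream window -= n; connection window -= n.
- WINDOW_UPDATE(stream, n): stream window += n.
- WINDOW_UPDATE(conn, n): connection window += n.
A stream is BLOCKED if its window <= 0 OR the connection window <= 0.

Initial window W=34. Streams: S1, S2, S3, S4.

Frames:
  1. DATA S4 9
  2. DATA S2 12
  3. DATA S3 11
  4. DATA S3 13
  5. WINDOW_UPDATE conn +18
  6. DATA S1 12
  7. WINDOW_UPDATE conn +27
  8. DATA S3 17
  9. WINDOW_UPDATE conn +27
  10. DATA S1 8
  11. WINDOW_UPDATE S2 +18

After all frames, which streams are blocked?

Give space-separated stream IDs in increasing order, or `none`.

Answer: S3

Derivation:
Op 1: conn=25 S1=34 S2=34 S3=34 S4=25 blocked=[]
Op 2: conn=13 S1=34 S2=22 S3=34 S4=25 blocked=[]
Op 3: conn=2 S1=34 S2=22 S3=23 S4=25 blocked=[]
Op 4: conn=-11 S1=34 S2=22 S3=10 S4=25 blocked=[1, 2, 3, 4]
Op 5: conn=7 S1=34 S2=22 S3=10 S4=25 blocked=[]
Op 6: conn=-5 S1=22 S2=22 S3=10 S4=25 blocked=[1, 2, 3, 4]
Op 7: conn=22 S1=22 S2=22 S3=10 S4=25 blocked=[]
Op 8: conn=5 S1=22 S2=22 S3=-7 S4=25 blocked=[3]
Op 9: conn=32 S1=22 S2=22 S3=-7 S4=25 blocked=[3]
Op 10: conn=24 S1=14 S2=22 S3=-7 S4=25 blocked=[3]
Op 11: conn=24 S1=14 S2=40 S3=-7 S4=25 blocked=[3]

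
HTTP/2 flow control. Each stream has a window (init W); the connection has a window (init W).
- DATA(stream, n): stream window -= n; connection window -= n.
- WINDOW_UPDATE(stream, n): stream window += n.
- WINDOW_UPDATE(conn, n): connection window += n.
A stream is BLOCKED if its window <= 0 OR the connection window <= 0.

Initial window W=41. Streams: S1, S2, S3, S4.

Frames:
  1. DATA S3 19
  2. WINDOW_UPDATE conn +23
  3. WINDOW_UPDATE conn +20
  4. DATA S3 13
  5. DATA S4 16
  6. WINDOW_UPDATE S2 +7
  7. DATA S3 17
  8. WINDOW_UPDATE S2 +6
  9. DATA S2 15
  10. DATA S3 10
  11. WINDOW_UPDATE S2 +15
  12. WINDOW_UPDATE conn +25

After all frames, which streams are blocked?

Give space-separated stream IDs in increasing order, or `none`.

Op 1: conn=22 S1=41 S2=41 S3=22 S4=41 blocked=[]
Op 2: conn=45 S1=41 S2=41 S3=22 S4=41 blocked=[]
Op 3: conn=65 S1=41 S2=41 S3=22 S4=41 blocked=[]
Op 4: conn=52 S1=41 S2=41 S3=9 S4=41 blocked=[]
Op 5: conn=36 S1=41 S2=41 S3=9 S4=25 blocked=[]
Op 6: conn=36 S1=41 S2=48 S3=9 S4=25 blocked=[]
Op 7: conn=19 S1=41 S2=48 S3=-8 S4=25 blocked=[3]
Op 8: conn=19 S1=41 S2=54 S3=-8 S4=25 blocked=[3]
Op 9: conn=4 S1=41 S2=39 S3=-8 S4=25 blocked=[3]
Op 10: conn=-6 S1=41 S2=39 S3=-18 S4=25 blocked=[1, 2, 3, 4]
Op 11: conn=-6 S1=41 S2=54 S3=-18 S4=25 blocked=[1, 2, 3, 4]
Op 12: conn=19 S1=41 S2=54 S3=-18 S4=25 blocked=[3]

Answer: S3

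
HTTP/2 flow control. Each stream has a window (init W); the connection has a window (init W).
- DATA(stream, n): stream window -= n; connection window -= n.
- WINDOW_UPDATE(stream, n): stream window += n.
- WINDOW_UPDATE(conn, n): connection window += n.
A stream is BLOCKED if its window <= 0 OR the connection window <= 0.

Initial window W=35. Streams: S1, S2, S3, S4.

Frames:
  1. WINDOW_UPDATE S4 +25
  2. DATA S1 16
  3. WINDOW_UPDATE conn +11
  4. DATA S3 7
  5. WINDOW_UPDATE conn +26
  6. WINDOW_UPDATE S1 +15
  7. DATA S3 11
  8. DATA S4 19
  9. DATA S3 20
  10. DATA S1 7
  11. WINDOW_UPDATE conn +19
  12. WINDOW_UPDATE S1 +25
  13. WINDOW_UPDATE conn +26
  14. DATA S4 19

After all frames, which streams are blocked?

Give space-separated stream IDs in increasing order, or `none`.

Answer: S3

Derivation:
Op 1: conn=35 S1=35 S2=35 S3=35 S4=60 blocked=[]
Op 2: conn=19 S1=19 S2=35 S3=35 S4=60 blocked=[]
Op 3: conn=30 S1=19 S2=35 S3=35 S4=60 blocked=[]
Op 4: conn=23 S1=19 S2=35 S3=28 S4=60 blocked=[]
Op 5: conn=49 S1=19 S2=35 S3=28 S4=60 blocked=[]
Op 6: conn=49 S1=34 S2=35 S3=28 S4=60 blocked=[]
Op 7: conn=38 S1=34 S2=35 S3=17 S4=60 blocked=[]
Op 8: conn=19 S1=34 S2=35 S3=17 S4=41 blocked=[]
Op 9: conn=-1 S1=34 S2=35 S3=-3 S4=41 blocked=[1, 2, 3, 4]
Op 10: conn=-8 S1=27 S2=35 S3=-3 S4=41 blocked=[1, 2, 3, 4]
Op 11: conn=11 S1=27 S2=35 S3=-3 S4=41 blocked=[3]
Op 12: conn=11 S1=52 S2=35 S3=-3 S4=41 blocked=[3]
Op 13: conn=37 S1=52 S2=35 S3=-3 S4=41 blocked=[3]
Op 14: conn=18 S1=52 S2=35 S3=-3 S4=22 blocked=[3]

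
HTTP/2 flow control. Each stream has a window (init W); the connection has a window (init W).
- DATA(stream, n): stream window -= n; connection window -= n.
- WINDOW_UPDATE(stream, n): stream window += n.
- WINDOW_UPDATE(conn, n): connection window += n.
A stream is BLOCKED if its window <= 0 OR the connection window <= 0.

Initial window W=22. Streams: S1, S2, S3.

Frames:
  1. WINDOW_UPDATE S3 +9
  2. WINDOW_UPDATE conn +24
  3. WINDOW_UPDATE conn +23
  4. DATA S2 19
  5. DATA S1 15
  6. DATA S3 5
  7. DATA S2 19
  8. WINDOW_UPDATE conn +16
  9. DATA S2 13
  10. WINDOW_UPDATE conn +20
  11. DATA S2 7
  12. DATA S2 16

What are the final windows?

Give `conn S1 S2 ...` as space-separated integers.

Op 1: conn=22 S1=22 S2=22 S3=31 blocked=[]
Op 2: conn=46 S1=22 S2=22 S3=31 blocked=[]
Op 3: conn=69 S1=22 S2=22 S3=31 blocked=[]
Op 4: conn=50 S1=22 S2=3 S3=31 blocked=[]
Op 5: conn=35 S1=7 S2=3 S3=31 blocked=[]
Op 6: conn=30 S1=7 S2=3 S3=26 blocked=[]
Op 7: conn=11 S1=7 S2=-16 S3=26 blocked=[2]
Op 8: conn=27 S1=7 S2=-16 S3=26 blocked=[2]
Op 9: conn=14 S1=7 S2=-29 S3=26 blocked=[2]
Op 10: conn=34 S1=7 S2=-29 S3=26 blocked=[2]
Op 11: conn=27 S1=7 S2=-36 S3=26 blocked=[2]
Op 12: conn=11 S1=7 S2=-52 S3=26 blocked=[2]

Answer: 11 7 -52 26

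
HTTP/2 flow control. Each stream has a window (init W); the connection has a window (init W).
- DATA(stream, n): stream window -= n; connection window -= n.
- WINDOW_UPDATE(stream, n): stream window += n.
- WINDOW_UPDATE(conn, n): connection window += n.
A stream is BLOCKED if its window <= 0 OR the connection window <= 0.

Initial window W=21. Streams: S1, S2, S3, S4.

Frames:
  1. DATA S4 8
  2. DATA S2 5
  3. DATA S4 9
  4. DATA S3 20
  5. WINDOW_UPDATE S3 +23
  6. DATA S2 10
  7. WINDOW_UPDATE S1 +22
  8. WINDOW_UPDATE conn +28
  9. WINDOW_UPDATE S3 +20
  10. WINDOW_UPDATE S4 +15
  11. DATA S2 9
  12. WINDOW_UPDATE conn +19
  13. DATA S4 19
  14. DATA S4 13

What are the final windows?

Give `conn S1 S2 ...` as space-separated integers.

Answer: -25 43 -3 44 -13

Derivation:
Op 1: conn=13 S1=21 S2=21 S3=21 S4=13 blocked=[]
Op 2: conn=8 S1=21 S2=16 S3=21 S4=13 blocked=[]
Op 3: conn=-1 S1=21 S2=16 S3=21 S4=4 blocked=[1, 2, 3, 4]
Op 4: conn=-21 S1=21 S2=16 S3=1 S4=4 blocked=[1, 2, 3, 4]
Op 5: conn=-21 S1=21 S2=16 S3=24 S4=4 blocked=[1, 2, 3, 4]
Op 6: conn=-31 S1=21 S2=6 S3=24 S4=4 blocked=[1, 2, 3, 4]
Op 7: conn=-31 S1=43 S2=6 S3=24 S4=4 blocked=[1, 2, 3, 4]
Op 8: conn=-3 S1=43 S2=6 S3=24 S4=4 blocked=[1, 2, 3, 4]
Op 9: conn=-3 S1=43 S2=6 S3=44 S4=4 blocked=[1, 2, 3, 4]
Op 10: conn=-3 S1=43 S2=6 S3=44 S4=19 blocked=[1, 2, 3, 4]
Op 11: conn=-12 S1=43 S2=-3 S3=44 S4=19 blocked=[1, 2, 3, 4]
Op 12: conn=7 S1=43 S2=-3 S3=44 S4=19 blocked=[2]
Op 13: conn=-12 S1=43 S2=-3 S3=44 S4=0 blocked=[1, 2, 3, 4]
Op 14: conn=-25 S1=43 S2=-3 S3=44 S4=-13 blocked=[1, 2, 3, 4]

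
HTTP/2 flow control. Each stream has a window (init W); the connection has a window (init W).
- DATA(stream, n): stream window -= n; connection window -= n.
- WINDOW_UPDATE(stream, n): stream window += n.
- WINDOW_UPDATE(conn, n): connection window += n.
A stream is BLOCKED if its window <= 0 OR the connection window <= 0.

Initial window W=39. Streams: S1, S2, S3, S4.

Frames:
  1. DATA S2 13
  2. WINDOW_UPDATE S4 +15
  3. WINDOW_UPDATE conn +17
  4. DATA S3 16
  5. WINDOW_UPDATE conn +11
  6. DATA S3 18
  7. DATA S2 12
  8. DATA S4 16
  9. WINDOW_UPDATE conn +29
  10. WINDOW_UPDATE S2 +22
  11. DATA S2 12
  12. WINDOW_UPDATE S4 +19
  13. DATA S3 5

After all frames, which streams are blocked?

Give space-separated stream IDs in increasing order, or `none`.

Answer: S3

Derivation:
Op 1: conn=26 S1=39 S2=26 S3=39 S4=39 blocked=[]
Op 2: conn=26 S1=39 S2=26 S3=39 S4=54 blocked=[]
Op 3: conn=43 S1=39 S2=26 S3=39 S4=54 blocked=[]
Op 4: conn=27 S1=39 S2=26 S3=23 S4=54 blocked=[]
Op 5: conn=38 S1=39 S2=26 S3=23 S4=54 blocked=[]
Op 6: conn=20 S1=39 S2=26 S3=5 S4=54 blocked=[]
Op 7: conn=8 S1=39 S2=14 S3=5 S4=54 blocked=[]
Op 8: conn=-8 S1=39 S2=14 S3=5 S4=38 blocked=[1, 2, 3, 4]
Op 9: conn=21 S1=39 S2=14 S3=5 S4=38 blocked=[]
Op 10: conn=21 S1=39 S2=36 S3=5 S4=38 blocked=[]
Op 11: conn=9 S1=39 S2=24 S3=5 S4=38 blocked=[]
Op 12: conn=9 S1=39 S2=24 S3=5 S4=57 blocked=[]
Op 13: conn=4 S1=39 S2=24 S3=0 S4=57 blocked=[3]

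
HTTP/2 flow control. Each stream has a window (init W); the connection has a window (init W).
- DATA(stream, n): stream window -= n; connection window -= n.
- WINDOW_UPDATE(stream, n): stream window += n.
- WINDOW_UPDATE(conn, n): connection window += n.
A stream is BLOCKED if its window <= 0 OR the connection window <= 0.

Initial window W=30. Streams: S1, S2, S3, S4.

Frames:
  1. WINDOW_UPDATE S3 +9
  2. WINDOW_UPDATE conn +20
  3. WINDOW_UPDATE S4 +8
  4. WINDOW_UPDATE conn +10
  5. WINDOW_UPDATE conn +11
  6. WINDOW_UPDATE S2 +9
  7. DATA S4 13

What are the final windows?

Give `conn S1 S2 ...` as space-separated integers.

Op 1: conn=30 S1=30 S2=30 S3=39 S4=30 blocked=[]
Op 2: conn=50 S1=30 S2=30 S3=39 S4=30 blocked=[]
Op 3: conn=50 S1=30 S2=30 S3=39 S4=38 blocked=[]
Op 4: conn=60 S1=30 S2=30 S3=39 S4=38 blocked=[]
Op 5: conn=71 S1=30 S2=30 S3=39 S4=38 blocked=[]
Op 6: conn=71 S1=30 S2=39 S3=39 S4=38 blocked=[]
Op 7: conn=58 S1=30 S2=39 S3=39 S4=25 blocked=[]

Answer: 58 30 39 39 25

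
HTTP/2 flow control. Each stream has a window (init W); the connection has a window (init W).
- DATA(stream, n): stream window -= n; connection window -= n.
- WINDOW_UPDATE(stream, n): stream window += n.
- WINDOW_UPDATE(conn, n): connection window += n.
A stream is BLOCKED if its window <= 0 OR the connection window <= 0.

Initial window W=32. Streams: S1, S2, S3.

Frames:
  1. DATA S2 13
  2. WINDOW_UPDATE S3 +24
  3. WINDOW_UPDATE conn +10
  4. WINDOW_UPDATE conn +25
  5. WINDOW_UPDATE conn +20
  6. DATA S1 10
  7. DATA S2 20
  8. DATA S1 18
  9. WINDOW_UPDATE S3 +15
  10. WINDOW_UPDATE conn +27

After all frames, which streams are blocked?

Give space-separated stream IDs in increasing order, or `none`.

Op 1: conn=19 S1=32 S2=19 S3=32 blocked=[]
Op 2: conn=19 S1=32 S2=19 S3=56 blocked=[]
Op 3: conn=29 S1=32 S2=19 S3=56 blocked=[]
Op 4: conn=54 S1=32 S2=19 S3=56 blocked=[]
Op 5: conn=74 S1=32 S2=19 S3=56 blocked=[]
Op 6: conn=64 S1=22 S2=19 S3=56 blocked=[]
Op 7: conn=44 S1=22 S2=-1 S3=56 blocked=[2]
Op 8: conn=26 S1=4 S2=-1 S3=56 blocked=[2]
Op 9: conn=26 S1=4 S2=-1 S3=71 blocked=[2]
Op 10: conn=53 S1=4 S2=-1 S3=71 blocked=[2]

Answer: S2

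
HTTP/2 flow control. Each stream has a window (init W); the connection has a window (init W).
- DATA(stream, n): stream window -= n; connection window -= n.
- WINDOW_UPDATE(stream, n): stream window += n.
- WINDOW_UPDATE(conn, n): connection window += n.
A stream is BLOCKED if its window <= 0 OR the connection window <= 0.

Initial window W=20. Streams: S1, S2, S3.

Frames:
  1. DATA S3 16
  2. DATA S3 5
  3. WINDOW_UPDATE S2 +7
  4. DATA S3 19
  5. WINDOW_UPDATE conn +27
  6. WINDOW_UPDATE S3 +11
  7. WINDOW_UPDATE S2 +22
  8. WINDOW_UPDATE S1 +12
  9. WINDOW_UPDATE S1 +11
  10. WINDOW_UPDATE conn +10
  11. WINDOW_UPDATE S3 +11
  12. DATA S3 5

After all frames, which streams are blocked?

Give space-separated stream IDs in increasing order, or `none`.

Answer: S3

Derivation:
Op 1: conn=4 S1=20 S2=20 S3=4 blocked=[]
Op 2: conn=-1 S1=20 S2=20 S3=-1 blocked=[1, 2, 3]
Op 3: conn=-1 S1=20 S2=27 S3=-1 blocked=[1, 2, 3]
Op 4: conn=-20 S1=20 S2=27 S3=-20 blocked=[1, 2, 3]
Op 5: conn=7 S1=20 S2=27 S3=-20 blocked=[3]
Op 6: conn=7 S1=20 S2=27 S3=-9 blocked=[3]
Op 7: conn=7 S1=20 S2=49 S3=-9 blocked=[3]
Op 8: conn=7 S1=32 S2=49 S3=-9 blocked=[3]
Op 9: conn=7 S1=43 S2=49 S3=-9 blocked=[3]
Op 10: conn=17 S1=43 S2=49 S3=-9 blocked=[3]
Op 11: conn=17 S1=43 S2=49 S3=2 blocked=[]
Op 12: conn=12 S1=43 S2=49 S3=-3 blocked=[3]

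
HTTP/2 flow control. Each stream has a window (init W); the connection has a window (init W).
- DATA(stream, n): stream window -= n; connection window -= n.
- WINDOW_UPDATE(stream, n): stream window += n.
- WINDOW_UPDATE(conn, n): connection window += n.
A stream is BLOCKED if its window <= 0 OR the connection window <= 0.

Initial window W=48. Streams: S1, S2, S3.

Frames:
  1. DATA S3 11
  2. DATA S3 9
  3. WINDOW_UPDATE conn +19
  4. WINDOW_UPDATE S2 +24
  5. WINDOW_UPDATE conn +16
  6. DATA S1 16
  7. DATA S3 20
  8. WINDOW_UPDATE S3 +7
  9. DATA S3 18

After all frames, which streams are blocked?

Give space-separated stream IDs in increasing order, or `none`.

Answer: S3

Derivation:
Op 1: conn=37 S1=48 S2=48 S3=37 blocked=[]
Op 2: conn=28 S1=48 S2=48 S3=28 blocked=[]
Op 3: conn=47 S1=48 S2=48 S3=28 blocked=[]
Op 4: conn=47 S1=48 S2=72 S3=28 blocked=[]
Op 5: conn=63 S1=48 S2=72 S3=28 blocked=[]
Op 6: conn=47 S1=32 S2=72 S3=28 blocked=[]
Op 7: conn=27 S1=32 S2=72 S3=8 blocked=[]
Op 8: conn=27 S1=32 S2=72 S3=15 blocked=[]
Op 9: conn=9 S1=32 S2=72 S3=-3 blocked=[3]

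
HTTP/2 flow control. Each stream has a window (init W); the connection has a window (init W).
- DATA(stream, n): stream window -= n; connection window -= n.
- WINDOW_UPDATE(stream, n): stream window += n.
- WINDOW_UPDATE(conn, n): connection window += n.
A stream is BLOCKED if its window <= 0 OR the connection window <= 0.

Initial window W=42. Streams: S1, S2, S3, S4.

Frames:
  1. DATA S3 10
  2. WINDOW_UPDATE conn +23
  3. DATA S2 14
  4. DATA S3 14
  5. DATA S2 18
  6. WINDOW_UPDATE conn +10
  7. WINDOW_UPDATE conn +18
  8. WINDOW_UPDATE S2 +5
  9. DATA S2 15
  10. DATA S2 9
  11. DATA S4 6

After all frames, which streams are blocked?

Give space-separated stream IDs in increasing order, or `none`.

Answer: S2

Derivation:
Op 1: conn=32 S1=42 S2=42 S3=32 S4=42 blocked=[]
Op 2: conn=55 S1=42 S2=42 S3=32 S4=42 blocked=[]
Op 3: conn=41 S1=42 S2=28 S3=32 S4=42 blocked=[]
Op 4: conn=27 S1=42 S2=28 S3=18 S4=42 blocked=[]
Op 5: conn=9 S1=42 S2=10 S3=18 S4=42 blocked=[]
Op 6: conn=19 S1=42 S2=10 S3=18 S4=42 blocked=[]
Op 7: conn=37 S1=42 S2=10 S3=18 S4=42 blocked=[]
Op 8: conn=37 S1=42 S2=15 S3=18 S4=42 blocked=[]
Op 9: conn=22 S1=42 S2=0 S3=18 S4=42 blocked=[2]
Op 10: conn=13 S1=42 S2=-9 S3=18 S4=42 blocked=[2]
Op 11: conn=7 S1=42 S2=-9 S3=18 S4=36 blocked=[2]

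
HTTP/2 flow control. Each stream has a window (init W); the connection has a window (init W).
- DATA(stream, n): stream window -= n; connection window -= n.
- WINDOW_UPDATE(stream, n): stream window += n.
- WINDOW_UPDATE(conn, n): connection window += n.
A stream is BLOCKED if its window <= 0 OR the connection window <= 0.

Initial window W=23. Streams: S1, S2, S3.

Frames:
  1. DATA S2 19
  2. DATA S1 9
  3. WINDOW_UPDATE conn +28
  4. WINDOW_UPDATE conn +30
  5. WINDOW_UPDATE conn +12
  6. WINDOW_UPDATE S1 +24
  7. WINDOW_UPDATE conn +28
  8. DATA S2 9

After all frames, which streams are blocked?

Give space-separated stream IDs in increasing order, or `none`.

Op 1: conn=4 S1=23 S2=4 S3=23 blocked=[]
Op 2: conn=-5 S1=14 S2=4 S3=23 blocked=[1, 2, 3]
Op 3: conn=23 S1=14 S2=4 S3=23 blocked=[]
Op 4: conn=53 S1=14 S2=4 S3=23 blocked=[]
Op 5: conn=65 S1=14 S2=4 S3=23 blocked=[]
Op 6: conn=65 S1=38 S2=4 S3=23 blocked=[]
Op 7: conn=93 S1=38 S2=4 S3=23 blocked=[]
Op 8: conn=84 S1=38 S2=-5 S3=23 blocked=[2]

Answer: S2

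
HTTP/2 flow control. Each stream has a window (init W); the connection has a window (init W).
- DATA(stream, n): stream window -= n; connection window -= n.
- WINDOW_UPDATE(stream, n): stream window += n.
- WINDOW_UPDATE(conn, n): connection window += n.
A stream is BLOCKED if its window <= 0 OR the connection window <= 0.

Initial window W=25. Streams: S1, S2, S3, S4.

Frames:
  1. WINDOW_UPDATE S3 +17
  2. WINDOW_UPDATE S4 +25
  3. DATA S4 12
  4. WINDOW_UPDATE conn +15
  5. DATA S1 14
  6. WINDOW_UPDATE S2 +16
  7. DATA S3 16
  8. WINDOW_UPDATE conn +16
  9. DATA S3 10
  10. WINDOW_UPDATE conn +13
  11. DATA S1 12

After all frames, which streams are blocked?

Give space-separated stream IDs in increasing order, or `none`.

Op 1: conn=25 S1=25 S2=25 S3=42 S4=25 blocked=[]
Op 2: conn=25 S1=25 S2=25 S3=42 S4=50 blocked=[]
Op 3: conn=13 S1=25 S2=25 S3=42 S4=38 blocked=[]
Op 4: conn=28 S1=25 S2=25 S3=42 S4=38 blocked=[]
Op 5: conn=14 S1=11 S2=25 S3=42 S4=38 blocked=[]
Op 6: conn=14 S1=11 S2=41 S3=42 S4=38 blocked=[]
Op 7: conn=-2 S1=11 S2=41 S3=26 S4=38 blocked=[1, 2, 3, 4]
Op 8: conn=14 S1=11 S2=41 S3=26 S4=38 blocked=[]
Op 9: conn=4 S1=11 S2=41 S3=16 S4=38 blocked=[]
Op 10: conn=17 S1=11 S2=41 S3=16 S4=38 blocked=[]
Op 11: conn=5 S1=-1 S2=41 S3=16 S4=38 blocked=[1]

Answer: S1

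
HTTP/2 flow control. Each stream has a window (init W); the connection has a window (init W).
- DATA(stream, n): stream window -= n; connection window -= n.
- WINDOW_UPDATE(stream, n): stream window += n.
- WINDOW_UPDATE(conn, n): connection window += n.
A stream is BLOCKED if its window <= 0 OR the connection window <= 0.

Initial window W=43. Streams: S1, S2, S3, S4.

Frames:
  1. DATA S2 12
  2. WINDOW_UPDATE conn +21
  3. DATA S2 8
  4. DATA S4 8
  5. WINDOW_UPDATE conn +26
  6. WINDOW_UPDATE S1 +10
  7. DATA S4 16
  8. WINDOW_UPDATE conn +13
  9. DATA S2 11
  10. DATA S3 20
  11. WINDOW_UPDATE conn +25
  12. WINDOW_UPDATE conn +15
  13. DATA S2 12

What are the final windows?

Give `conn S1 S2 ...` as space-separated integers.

Answer: 56 53 0 23 19

Derivation:
Op 1: conn=31 S1=43 S2=31 S3=43 S4=43 blocked=[]
Op 2: conn=52 S1=43 S2=31 S3=43 S4=43 blocked=[]
Op 3: conn=44 S1=43 S2=23 S3=43 S4=43 blocked=[]
Op 4: conn=36 S1=43 S2=23 S3=43 S4=35 blocked=[]
Op 5: conn=62 S1=43 S2=23 S3=43 S4=35 blocked=[]
Op 6: conn=62 S1=53 S2=23 S3=43 S4=35 blocked=[]
Op 7: conn=46 S1=53 S2=23 S3=43 S4=19 blocked=[]
Op 8: conn=59 S1=53 S2=23 S3=43 S4=19 blocked=[]
Op 9: conn=48 S1=53 S2=12 S3=43 S4=19 blocked=[]
Op 10: conn=28 S1=53 S2=12 S3=23 S4=19 blocked=[]
Op 11: conn=53 S1=53 S2=12 S3=23 S4=19 blocked=[]
Op 12: conn=68 S1=53 S2=12 S3=23 S4=19 blocked=[]
Op 13: conn=56 S1=53 S2=0 S3=23 S4=19 blocked=[2]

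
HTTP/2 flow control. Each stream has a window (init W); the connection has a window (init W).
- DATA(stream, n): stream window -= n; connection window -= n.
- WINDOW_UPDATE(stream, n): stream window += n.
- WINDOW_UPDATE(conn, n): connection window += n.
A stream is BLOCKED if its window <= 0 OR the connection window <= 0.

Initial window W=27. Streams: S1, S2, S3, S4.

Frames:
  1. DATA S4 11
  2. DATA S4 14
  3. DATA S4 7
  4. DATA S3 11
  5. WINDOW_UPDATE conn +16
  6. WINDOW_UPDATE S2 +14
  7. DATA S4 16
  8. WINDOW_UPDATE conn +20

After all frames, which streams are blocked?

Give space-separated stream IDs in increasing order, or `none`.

Op 1: conn=16 S1=27 S2=27 S3=27 S4=16 blocked=[]
Op 2: conn=2 S1=27 S2=27 S3=27 S4=2 blocked=[]
Op 3: conn=-5 S1=27 S2=27 S3=27 S4=-5 blocked=[1, 2, 3, 4]
Op 4: conn=-16 S1=27 S2=27 S3=16 S4=-5 blocked=[1, 2, 3, 4]
Op 5: conn=0 S1=27 S2=27 S3=16 S4=-5 blocked=[1, 2, 3, 4]
Op 6: conn=0 S1=27 S2=41 S3=16 S4=-5 blocked=[1, 2, 3, 4]
Op 7: conn=-16 S1=27 S2=41 S3=16 S4=-21 blocked=[1, 2, 3, 4]
Op 8: conn=4 S1=27 S2=41 S3=16 S4=-21 blocked=[4]

Answer: S4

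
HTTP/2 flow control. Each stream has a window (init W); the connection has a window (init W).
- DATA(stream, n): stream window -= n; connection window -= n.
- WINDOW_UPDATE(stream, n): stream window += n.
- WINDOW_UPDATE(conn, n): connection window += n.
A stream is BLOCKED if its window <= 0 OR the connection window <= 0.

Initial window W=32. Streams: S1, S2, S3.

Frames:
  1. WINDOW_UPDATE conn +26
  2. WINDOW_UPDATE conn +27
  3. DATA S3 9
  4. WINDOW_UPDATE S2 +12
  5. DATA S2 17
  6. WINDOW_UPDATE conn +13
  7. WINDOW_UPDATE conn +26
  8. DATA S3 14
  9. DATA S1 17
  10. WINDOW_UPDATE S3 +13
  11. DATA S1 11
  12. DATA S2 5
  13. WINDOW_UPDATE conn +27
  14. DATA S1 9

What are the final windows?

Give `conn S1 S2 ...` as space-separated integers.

Op 1: conn=58 S1=32 S2=32 S3=32 blocked=[]
Op 2: conn=85 S1=32 S2=32 S3=32 blocked=[]
Op 3: conn=76 S1=32 S2=32 S3=23 blocked=[]
Op 4: conn=76 S1=32 S2=44 S3=23 blocked=[]
Op 5: conn=59 S1=32 S2=27 S3=23 blocked=[]
Op 6: conn=72 S1=32 S2=27 S3=23 blocked=[]
Op 7: conn=98 S1=32 S2=27 S3=23 blocked=[]
Op 8: conn=84 S1=32 S2=27 S3=9 blocked=[]
Op 9: conn=67 S1=15 S2=27 S3=9 blocked=[]
Op 10: conn=67 S1=15 S2=27 S3=22 blocked=[]
Op 11: conn=56 S1=4 S2=27 S3=22 blocked=[]
Op 12: conn=51 S1=4 S2=22 S3=22 blocked=[]
Op 13: conn=78 S1=4 S2=22 S3=22 blocked=[]
Op 14: conn=69 S1=-5 S2=22 S3=22 blocked=[1]

Answer: 69 -5 22 22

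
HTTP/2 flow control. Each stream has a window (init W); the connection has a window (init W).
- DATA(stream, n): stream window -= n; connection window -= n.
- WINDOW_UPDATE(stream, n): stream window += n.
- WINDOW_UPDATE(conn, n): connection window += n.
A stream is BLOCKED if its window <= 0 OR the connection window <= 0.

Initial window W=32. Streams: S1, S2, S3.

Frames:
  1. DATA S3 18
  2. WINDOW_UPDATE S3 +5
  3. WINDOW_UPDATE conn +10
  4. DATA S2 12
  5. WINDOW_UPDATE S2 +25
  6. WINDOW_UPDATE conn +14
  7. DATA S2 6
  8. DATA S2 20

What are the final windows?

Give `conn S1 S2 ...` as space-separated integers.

Op 1: conn=14 S1=32 S2=32 S3=14 blocked=[]
Op 2: conn=14 S1=32 S2=32 S3=19 blocked=[]
Op 3: conn=24 S1=32 S2=32 S3=19 blocked=[]
Op 4: conn=12 S1=32 S2=20 S3=19 blocked=[]
Op 5: conn=12 S1=32 S2=45 S3=19 blocked=[]
Op 6: conn=26 S1=32 S2=45 S3=19 blocked=[]
Op 7: conn=20 S1=32 S2=39 S3=19 blocked=[]
Op 8: conn=0 S1=32 S2=19 S3=19 blocked=[1, 2, 3]

Answer: 0 32 19 19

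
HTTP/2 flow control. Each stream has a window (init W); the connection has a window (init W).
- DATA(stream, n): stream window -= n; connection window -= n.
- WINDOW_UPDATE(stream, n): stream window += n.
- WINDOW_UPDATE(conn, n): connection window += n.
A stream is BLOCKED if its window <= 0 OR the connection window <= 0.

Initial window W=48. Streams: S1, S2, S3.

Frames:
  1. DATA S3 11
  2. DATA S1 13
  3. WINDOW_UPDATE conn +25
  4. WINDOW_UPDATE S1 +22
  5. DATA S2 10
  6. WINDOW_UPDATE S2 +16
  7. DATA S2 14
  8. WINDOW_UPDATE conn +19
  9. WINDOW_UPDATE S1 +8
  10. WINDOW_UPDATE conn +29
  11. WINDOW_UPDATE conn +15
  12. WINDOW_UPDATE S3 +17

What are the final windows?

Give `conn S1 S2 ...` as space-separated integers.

Op 1: conn=37 S1=48 S2=48 S3=37 blocked=[]
Op 2: conn=24 S1=35 S2=48 S3=37 blocked=[]
Op 3: conn=49 S1=35 S2=48 S3=37 blocked=[]
Op 4: conn=49 S1=57 S2=48 S3=37 blocked=[]
Op 5: conn=39 S1=57 S2=38 S3=37 blocked=[]
Op 6: conn=39 S1=57 S2=54 S3=37 blocked=[]
Op 7: conn=25 S1=57 S2=40 S3=37 blocked=[]
Op 8: conn=44 S1=57 S2=40 S3=37 blocked=[]
Op 9: conn=44 S1=65 S2=40 S3=37 blocked=[]
Op 10: conn=73 S1=65 S2=40 S3=37 blocked=[]
Op 11: conn=88 S1=65 S2=40 S3=37 blocked=[]
Op 12: conn=88 S1=65 S2=40 S3=54 blocked=[]

Answer: 88 65 40 54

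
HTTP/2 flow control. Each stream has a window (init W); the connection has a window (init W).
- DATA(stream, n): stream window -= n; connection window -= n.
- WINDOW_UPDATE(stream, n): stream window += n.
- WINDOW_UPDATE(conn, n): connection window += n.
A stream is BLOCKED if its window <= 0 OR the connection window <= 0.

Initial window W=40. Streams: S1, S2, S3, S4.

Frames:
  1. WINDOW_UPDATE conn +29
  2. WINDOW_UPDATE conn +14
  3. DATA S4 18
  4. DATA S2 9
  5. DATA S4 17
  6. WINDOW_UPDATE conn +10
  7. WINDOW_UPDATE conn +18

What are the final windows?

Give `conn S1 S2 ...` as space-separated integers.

Op 1: conn=69 S1=40 S2=40 S3=40 S4=40 blocked=[]
Op 2: conn=83 S1=40 S2=40 S3=40 S4=40 blocked=[]
Op 3: conn=65 S1=40 S2=40 S3=40 S4=22 blocked=[]
Op 4: conn=56 S1=40 S2=31 S3=40 S4=22 blocked=[]
Op 5: conn=39 S1=40 S2=31 S3=40 S4=5 blocked=[]
Op 6: conn=49 S1=40 S2=31 S3=40 S4=5 blocked=[]
Op 7: conn=67 S1=40 S2=31 S3=40 S4=5 blocked=[]

Answer: 67 40 31 40 5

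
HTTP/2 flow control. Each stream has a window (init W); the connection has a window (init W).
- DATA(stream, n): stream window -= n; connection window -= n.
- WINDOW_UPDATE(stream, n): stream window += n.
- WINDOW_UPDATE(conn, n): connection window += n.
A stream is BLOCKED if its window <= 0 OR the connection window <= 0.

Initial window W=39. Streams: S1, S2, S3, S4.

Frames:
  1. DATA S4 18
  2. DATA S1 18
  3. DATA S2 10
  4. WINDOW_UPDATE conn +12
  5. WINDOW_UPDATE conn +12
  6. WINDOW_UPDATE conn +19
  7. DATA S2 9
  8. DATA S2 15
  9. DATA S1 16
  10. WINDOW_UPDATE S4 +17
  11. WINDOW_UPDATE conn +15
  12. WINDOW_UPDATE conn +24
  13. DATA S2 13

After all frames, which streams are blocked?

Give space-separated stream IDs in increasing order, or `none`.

Op 1: conn=21 S1=39 S2=39 S3=39 S4=21 blocked=[]
Op 2: conn=3 S1=21 S2=39 S3=39 S4=21 blocked=[]
Op 3: conn=-7 S1=21 S2=29 S3=39 S4=21 blocked=[1, 2, 3, 4]
Op 4: conn=5 S1=21 S2=29 S3=39 S4=21 blocked=[]
Op 5: conn=17 S1=21 S2=29 S3=39 S4=21 blocked=[]
Op 6: conn=36 S1=21 S2=29 S3=39 S4=21 blocked=[]
Op 7: conn=27 S1=21 S2=20 S3=39 S4=21 blocked=[]
Op 8: conn=12 S1=21 S2=5 S3=39 S4=21 blocked=[]
Op 9: conn=-4 S1=5 S2=5 S3=39 S4=21 blocked=[1, 2, 3, 4]
Op 10: conn=-4 S1=5 S2=5 S3=39 S4=38 blocked=[1, 2, 3, 4]
Op 11: conn=11 S1=5 S2=5 S3=39 S4=38 blocked=[]
Op 12: conn=35 S1=5 S2=5 S3=39 S4=38 blocked=[]
Op 13: conn=22 S1=5 S2=-8 S3=39 S4=38 blocked=[2]

Answer: S2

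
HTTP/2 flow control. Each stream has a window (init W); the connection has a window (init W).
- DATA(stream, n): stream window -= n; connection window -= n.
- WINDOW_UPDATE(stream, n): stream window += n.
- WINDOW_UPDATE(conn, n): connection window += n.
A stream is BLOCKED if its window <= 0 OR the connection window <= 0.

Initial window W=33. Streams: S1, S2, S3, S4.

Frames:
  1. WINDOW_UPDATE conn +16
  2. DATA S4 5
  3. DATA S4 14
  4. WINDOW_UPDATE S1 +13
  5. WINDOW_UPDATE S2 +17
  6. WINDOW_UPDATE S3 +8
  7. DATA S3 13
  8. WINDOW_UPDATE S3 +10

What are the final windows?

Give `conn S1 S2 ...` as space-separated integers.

Answer: 17 46 50 38 14

Derivation:
Op 1: conn=49 S1=33 S2=33 S3=33 S4=33 blocked=[]
Op 2: conn=44 S1=33 S2=33 S3=33 S4=28 blocked=[]
Op 3: conn=30 S1=33 S2=33 S3=33 S4=14 blocked=[]
Op 4: conn=30 S1=46 S2=33 S3=33 S4=14 blocked=[]
Op 5: conn=30 S1=46 S2=50 S3=33 S4=14 blocked=[]
Op 6: conn=30 S1=46 S2=50 S3=41 S4=14 blocked=[]
Op 7: conn=17 S1=46 S2=50 S3=28 S4=14 blocked=[]
Op 8: conn=17 S1=46 S2=50 S3=38 S4=14 blocked=[]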